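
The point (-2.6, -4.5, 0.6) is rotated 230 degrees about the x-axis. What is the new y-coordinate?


Rotation about x-axis: y' = y*cos(theta) - z*sin(theta)
= -4.5 * -0.6428 - 0.6 * -0.766
= 3.3522


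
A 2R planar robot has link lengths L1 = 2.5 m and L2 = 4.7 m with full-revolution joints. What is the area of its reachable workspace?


r_max = L1 + L2 = 7.2 m
r_min = |L1 - L2| = 2.2 m
Area = pi*(r_max^2 - r_min^2)
= pi*(51.84 - 4.84)
= pi * 47.0
= 147.6549 m^2


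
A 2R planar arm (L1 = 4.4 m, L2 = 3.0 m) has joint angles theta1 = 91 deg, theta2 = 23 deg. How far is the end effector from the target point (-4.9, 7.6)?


End effector via forward kinematics:
x = L1*cos(t1) + L2*cos(t1+t2) = -1.297
y = L1*sin(t1) + L2*sin(t1+t2) = 7.14
Distance to target:
d = sqrt((-4.9 - -1.297)^2 + (7.6 - 7.14)^2)
= sqrt(12.9816 + 0.2116)
= 3.6322 m


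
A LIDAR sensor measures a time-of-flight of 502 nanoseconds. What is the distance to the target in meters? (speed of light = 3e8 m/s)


tof = 502 ns = 5.02e-07 s
dist = c * tof / 2
= 3e8 * 5.02e-07 / 2
= 75.3 m


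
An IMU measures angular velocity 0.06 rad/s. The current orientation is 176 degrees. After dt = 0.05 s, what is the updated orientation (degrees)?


delta_theta = w * dt = 0.06 * 0.05 = 0.003 rad
= 0.1719 deg
theta_new = 176 + 0.1719 = 176.1719 deg


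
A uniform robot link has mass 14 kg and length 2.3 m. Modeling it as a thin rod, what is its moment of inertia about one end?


I = (1/3) * m * L^2
= (1/3) * 14 * 2.3^2
= 0.333333 * 14 * 5.29
= 24.6867 kg*m^2


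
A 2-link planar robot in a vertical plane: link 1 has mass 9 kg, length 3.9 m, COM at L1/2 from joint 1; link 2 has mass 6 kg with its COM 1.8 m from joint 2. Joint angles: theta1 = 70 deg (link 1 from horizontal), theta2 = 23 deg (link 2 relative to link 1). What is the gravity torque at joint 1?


Horizontal distance from joint 1 to link-1 COM:
  x_c1 = (L1/2)*cos(t1) = 1.95 * 0.342 = 0.6669 m
Horizontal distance from joint 1 to link-2 COM:
  x_c2 = L1*cos(t1) + Lc2*cos(t1+t2)
       = 3.9*0.342 + 1.8*-0.0523 = 1.2397 m
tau1 = m1*g*x_c1 + m2*g*x_c2
     = 9*9.81*0.6669 + 6*9.81*1.2397
     = 58.8841 + 72.9672
     = 131.8513 Nm


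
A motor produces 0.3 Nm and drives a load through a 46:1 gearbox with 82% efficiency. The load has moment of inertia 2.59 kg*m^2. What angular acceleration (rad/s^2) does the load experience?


tau_out = tau_motor * N * eta
= 0.3 * 46 * 0.82 = 11.316 Nm
alpha = tau_out / I = 11.316 / 2.59
= 4.3691 rad/s^2


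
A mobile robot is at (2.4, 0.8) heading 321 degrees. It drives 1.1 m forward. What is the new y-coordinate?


y_new = y0 + d*sin(theta)
= 0.8 + 1.1*sin(321)
= 0.8 + -0.6923
= 0.1077


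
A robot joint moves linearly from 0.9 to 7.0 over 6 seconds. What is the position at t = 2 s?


s = t/T = 2/6 = 0.3333
p(t) = p0 + (pf-p0)*s
= 0.9 + (7.0 - 0.9) * 0.3333
= 2.9333


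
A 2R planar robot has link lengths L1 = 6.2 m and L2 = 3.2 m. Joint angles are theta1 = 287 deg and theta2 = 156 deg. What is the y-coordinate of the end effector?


Convert angles to radians: theta1 = 5.0091, theta2 = 2.7227
y = L1*sin(theta1) + L2*sin(theta1+theta2)
y = -5.9291 + 3.1761
y = -2.7529


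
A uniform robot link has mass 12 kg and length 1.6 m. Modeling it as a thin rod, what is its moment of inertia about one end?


I = (1/3) * m * L^2
= (1/3) * 12 * 1.6^2
= 0.333333 * 12 * 2.56
= 10.24 kg*m^2


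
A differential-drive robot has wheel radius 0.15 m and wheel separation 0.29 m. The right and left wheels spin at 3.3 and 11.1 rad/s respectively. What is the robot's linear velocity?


vR = r*wR = 0.15*3.3 = 0.495 m/s
vL = r*wL = 0.15*11.1 = 1.665 m/s
v = (vR+vL)/2 = 1.08 m/s
omega = (vR-vL)/L = -4.0345 rad/s
linear velocity = 1.08 m/s


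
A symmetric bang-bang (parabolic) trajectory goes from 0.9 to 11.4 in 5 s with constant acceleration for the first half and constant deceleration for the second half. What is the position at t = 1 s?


Symmetric rest-to-rest: each phase covers (pf-p0)/2 in time T/2. 0.5*a*(T/2)^2 = (pf-p0)/2 => a = 4*(pf-p0)/T^2
a = 4*(11.4-0.9)/5^2 = 1.68
t = 1 is in the acceleration phase (t <= T/2).
p = p0 + 0.5*a*t^2 = 0.9 + 0.5*1.68*1^2
= 1.74


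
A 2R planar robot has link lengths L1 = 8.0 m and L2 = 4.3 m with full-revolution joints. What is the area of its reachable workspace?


r_max = L1 + L2 = 12.3 m
r_min = |L1 - L2| = 3.7 m
Area = pi*(r_max^2 - r_min^2)
= pi*(151.29 - 13.69)
= pi * 137.6
= 432.2831 m^2


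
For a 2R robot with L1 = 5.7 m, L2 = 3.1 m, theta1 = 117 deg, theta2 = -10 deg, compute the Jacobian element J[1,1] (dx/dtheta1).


J[1,1] = -L1*sin(t1) - L2*sin(t1+t2)
= -5.7*sin(117) - 3.1*sin(107)
= -8.0433


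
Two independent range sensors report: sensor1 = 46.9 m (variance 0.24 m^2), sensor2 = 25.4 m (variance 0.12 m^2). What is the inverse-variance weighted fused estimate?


w1 = (1/var1) / (1/var1 + 1/var2)
   = 4.1667 / (4.1667 + 8.3333) = 0.3333
w2 = 1 - w1 = 0.6667
fused = w1*s1 + w2*s2 = 15.6333 + 16.9333
= 32.5667 m


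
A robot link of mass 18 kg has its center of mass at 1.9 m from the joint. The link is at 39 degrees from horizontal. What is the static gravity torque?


tau = m*g*L*cos(angle)
= 18 * 9.81 * 1.9 * cos(39 deg)
= 18 * 9.81 * 1.9 * 0.7771
= 260.734 Nm


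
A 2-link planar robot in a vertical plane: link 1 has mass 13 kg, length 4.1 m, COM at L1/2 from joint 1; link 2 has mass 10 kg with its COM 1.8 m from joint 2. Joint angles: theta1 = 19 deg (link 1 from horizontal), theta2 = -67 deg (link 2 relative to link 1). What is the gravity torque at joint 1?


Horizontal distance from joint 1 to link-1 COM:
  x_c1 = (L1/2)*cos(t1) = 2.05 * 0.9455 = 1.9383 m
Horizontal distance from joint 1 to link-2 COM:
  x_c2 = L1*cos(t1) + Lc2*cos(t1+t2)
       = 4.1*0.9455 + 1.8*0.6691 = 5.0811 m
tau1 = m1*g*x_c1 + m2*g*x_c2
     = 13*9.81*1.9383 + 10*9.81*5.0811
     = 247.1931 + 498.4521
     = 745.6452 Nm


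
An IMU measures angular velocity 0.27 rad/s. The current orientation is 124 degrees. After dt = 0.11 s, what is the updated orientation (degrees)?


delta_theta = w * dt = 0.27 * 0.11 = 0.0297 rad
= 1.7017 deg
theta_new = 124 + 1.7017 = 125.7017 deg


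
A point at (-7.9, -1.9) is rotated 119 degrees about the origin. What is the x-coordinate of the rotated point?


x' = x*cos(theta) - y*sin(theta)
cos(119 deg) = -0.4848, sin(119 deg) = 0.8746
x' = -7.9 * -0.4848 - -1.9 * 0.8746
= 3.83 - -1.6618
= 5.4918


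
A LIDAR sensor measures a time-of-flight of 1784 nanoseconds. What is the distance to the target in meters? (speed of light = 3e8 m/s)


tof = 1784 ns = 1.784e-06 s
dist = c * tof / 2
= 3e8 * 1.784e-06 / 2
= 267.6 m


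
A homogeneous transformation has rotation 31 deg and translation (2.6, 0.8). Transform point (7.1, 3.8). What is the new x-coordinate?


x' = cos(theta)*px - sin(theta)*py + tx
= 0.8572*7.1 - 0.515*3.8 + 2.6
= 6.7287


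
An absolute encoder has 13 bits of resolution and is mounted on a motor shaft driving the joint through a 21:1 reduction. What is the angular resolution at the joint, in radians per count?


counts = 2^13 = 8192
effective counts at joint = 8192 * 21 = 172032
resolution = 2*pi / 172032
= 3.6523e-05 rad/count


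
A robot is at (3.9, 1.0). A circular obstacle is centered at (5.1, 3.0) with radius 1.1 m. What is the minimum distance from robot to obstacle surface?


center_dist = sqrt((3.9-5.1)^2 + (1.0-3.0)^2)
= sqrt(1.44 + 4.0)
= 2.3324
min_dist = center_dist - radius = 2.3324 - 1.1 = 1.2324 m


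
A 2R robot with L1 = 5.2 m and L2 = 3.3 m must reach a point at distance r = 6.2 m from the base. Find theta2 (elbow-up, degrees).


cos(theta2) = (r^2 - L1^2 - L2^2) / (2*L1*L2)
cos(theta2) = (38.44 - 27.04 - 10.89) / 34.32
cos(theta2) = 0.01486
theta2 = 89.1485 degrees


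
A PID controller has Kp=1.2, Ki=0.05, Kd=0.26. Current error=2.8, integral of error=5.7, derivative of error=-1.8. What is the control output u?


u = Kp*e + Ki*int(e) + Kd*de/dt
= 1.2*2.8 + 0.05*5.7 + 0.26*(-1.8)
= 3.36 + 0.285 + -0.468
= 3.177


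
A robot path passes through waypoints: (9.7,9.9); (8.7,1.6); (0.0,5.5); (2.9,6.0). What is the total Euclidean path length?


Segment lengths:
  seg1 = sqrt((-1.0)^2 + (-8.3)^2) = 8.36
  seg2 = sqrt((-8.7)^2 + (3.9)^2) = 9.5341
  seg3 = sqrt((2.9)^2 + (0.5)^2) = 2.9428
Total = 20.837


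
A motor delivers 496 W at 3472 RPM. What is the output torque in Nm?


omega = 3472 * 2*pi/60 = 363.587 rad/s
tau = P / omega = 496 / 363.587
= 1.3642 Nm


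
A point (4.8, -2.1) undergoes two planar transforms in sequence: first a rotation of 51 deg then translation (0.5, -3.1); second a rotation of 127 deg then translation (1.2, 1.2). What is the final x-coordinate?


After transform 1:
x1 = cos(51)*4.8 - sin(51)*-2.1 + 0.5 = 5.1527
y1 = sin(51)*4.8 + cos(51)*-2.1 + -3.1 = -0.6913
After transform 2:
x2 = cos(127)*5.1527 - sin(127)*-0.6913 + 1.2
= -1.3489


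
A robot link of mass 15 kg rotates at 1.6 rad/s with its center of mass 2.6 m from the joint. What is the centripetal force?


F = m * omega^2 * r
= 15 * 1.6^2 * 2.6
= 15 * 2.56 * 2.6
= 99.84 N


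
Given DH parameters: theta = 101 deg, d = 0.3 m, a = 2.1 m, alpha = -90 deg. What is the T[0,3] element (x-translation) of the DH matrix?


T[0,3] = a * cos(theta)
= 2.1 * cos(101 deg)
= 2.1 * -0.1908
= -0.4007


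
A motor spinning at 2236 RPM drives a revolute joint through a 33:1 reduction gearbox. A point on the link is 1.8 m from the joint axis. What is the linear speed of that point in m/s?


omega_motor = 2236 * 2*pi/60 = 234.1534 rad/s
omega_joint = omega_motor / 33 = 7.0956 rad/s
v = omega_joint * r = 7.0956 * 1.8
= 12.772 m/s


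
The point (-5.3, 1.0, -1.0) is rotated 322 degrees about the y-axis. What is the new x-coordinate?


Rotation about y-axis: x' = x*cos(theta) + z*sin(theta)
= -5.3 * 0.788 + -1.0 * -0.6157
= -3.5608


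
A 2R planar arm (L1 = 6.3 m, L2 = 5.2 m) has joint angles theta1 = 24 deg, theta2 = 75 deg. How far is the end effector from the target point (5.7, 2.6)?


End effector via forward kinematics:
x = L1*cos(t1) + L2*cos(t1+t2) = 4.9419
y = L1*sin(t1) + L2*sin(t1+t2) = 7.6984
Distance to target:
d = sqrt((5.7 - 4.9419)^2 + (2.6 - 7.6984)^2)
= sqrt(0.5748 + 25.9939)
= 5.1545 m


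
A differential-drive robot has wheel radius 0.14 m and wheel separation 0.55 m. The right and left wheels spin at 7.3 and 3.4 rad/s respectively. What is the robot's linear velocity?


vR = r*wR = 0.14*7.3 = 1.022 m/s
vL = r*wL = 0.14*3.4 = 0.476 m/s
v = (vR+vL)/2 = 0.749 m/s
omega = (vR-vL)/L = 0.9927 rad/s
linear velocity = 0.749 m/s


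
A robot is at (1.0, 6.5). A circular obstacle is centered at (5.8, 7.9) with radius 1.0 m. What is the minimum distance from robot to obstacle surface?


center_dist = sqrt((1.0-5.8)^2 + (6.5-7.9)^2)
= sqrt(23.04 + 1.96)
= 5.0
min_dist = center_dist - radius = 5.0 - 1.0 = 4.0 m


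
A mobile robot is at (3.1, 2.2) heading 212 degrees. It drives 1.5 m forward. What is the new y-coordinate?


y_new = y0 + d*sin(theta)
= 2.2 + 1.5*sin(212)
= 2.2 + -0.7949
= 1.4051


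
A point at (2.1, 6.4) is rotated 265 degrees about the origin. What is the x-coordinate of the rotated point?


x' = x*cos(theta) - y*sin(theta)
cos(265 deg) = -0.0872, sin(265 deg) = -0.9962
x' = 2.1 * -0.0872 - 6.4 * -0.9962
= -0.183 - -6.3756
= 6.1926


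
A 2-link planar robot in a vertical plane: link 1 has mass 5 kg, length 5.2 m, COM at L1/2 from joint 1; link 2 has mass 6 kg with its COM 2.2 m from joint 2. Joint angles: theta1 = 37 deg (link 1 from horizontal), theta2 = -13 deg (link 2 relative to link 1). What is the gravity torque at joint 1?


Horizontal distance from joint 1 to link-1 COM:
  x_c1 = (L1/2)*cos(t1) = 2.6 * 0.7986 = 2.0765 m
Horizontal distance from joint 1 to link-2 COM:
  x_c2 = L1*cos(t1) + Lc2*cos(t1+t2)
       = 5.2*0.7986 + 2.2*0.9135 = 6.1627 m
tau1 = m1*g*x_c1 + m2*g*x_c2
     = 5*9.81*2.0765 + 6*9.81*6.1627
     = 101.85 + 362.7368
     = 464.5868 Nm


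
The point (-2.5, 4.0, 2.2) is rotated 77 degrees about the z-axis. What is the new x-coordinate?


Rotation about z-axis: x' = x*cos(theta) - y*sin(theta)
= -2.5 * 0.225 - 4.0 * 0.9744
= -4.4599


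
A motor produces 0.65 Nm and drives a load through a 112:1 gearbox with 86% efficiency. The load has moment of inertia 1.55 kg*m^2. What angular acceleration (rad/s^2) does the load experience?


tau_out = tau_motor * N * eta
= 0.65 * 112 * 0.86 = 62.608 Nm
alpha = tau_out / I = 62.608 / 1.55
= 40.3923 rad/s^2


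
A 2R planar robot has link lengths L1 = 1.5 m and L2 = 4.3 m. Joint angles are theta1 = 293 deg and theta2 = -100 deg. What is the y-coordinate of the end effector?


Convert angles to radians: theta1 = 5.1138, theta2 = -1.7453
y = L1*sin(theta1) + L2*sin(theta1+theta2)
y = -1.3808 + -0.9673
y = -2.348


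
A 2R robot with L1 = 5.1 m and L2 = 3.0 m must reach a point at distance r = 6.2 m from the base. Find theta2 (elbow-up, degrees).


cos(theta2) = (r^2 - L1^2 - L2^2) / (2*L1*L2)
cos(theta2) = (38.44 - 26.01 - 9.0) / 30.6
cos(theta2) = 0.112092
theta2 = 83.5641 degrees


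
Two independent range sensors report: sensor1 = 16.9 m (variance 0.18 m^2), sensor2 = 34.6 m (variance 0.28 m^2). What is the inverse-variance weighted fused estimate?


w1 = (1/var1) / (1/var1 + 1/var2)
   = 5.5556 / (5.5556 + 3.5714) = 0.6087
w2 = 1 - w1 = 0.3913
fused = w1*s1 + w2*s2 = 10.287 + 13.5391
= 23.8261 m


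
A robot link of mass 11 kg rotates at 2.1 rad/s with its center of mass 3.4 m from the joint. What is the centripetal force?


F = m * omega^2 * r
= 11 * 2.1^2 * 3.4
= 11 * 4.41 * 3.4
= 164.934 N


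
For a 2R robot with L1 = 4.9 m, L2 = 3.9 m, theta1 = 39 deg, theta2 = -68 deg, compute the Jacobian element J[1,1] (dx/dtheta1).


J[1,1] = -L1*sin(t1) - L2*sin(t1+t2)
= -4.9*sin(39) - 3.9*sin(-29)
= -1.1929


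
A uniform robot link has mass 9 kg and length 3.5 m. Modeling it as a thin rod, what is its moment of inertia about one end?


I = (1/3) * m * L^2
= (1/3) * 9 * 3.5^2
= 0.333333 * 9 * 12.25
= 36.75 kg*m^2


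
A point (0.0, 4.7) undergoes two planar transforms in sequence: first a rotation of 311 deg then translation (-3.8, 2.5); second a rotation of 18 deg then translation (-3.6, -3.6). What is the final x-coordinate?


After transform 1:
x1 = cos(311)*0.0 - sin(311)*4.7 + -3.8 = -0.2529
y1 = sin(311)*0.0 + cos(311)*4.7 + 2.5 = 5.5835
After transform 2:
x2 = cos(18)*-0.2529 - sin(18)*5.5835 + -3.6
= -5.5659


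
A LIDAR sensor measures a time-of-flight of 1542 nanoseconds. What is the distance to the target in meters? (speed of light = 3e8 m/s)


tof = 1542 ns = 1.542e-06 s
dist = c * tof / 2
= 3e8 * 1.542e-06 / 2
= 231.3 m


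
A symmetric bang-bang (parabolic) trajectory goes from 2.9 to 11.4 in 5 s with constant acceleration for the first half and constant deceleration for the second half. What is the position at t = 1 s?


Symmetric rest-to-rest: each phase covers (pf-p0)/2 in time T/2. 0.5*a*(T/2)^2 = (pf-p0)/2 => a = 4*(pf-p0)/T^2
a = 4*(11.4-2.9)/5^2 = 1.36
t = 1 is in the acceleration phase (t <= T/2).
p = p0 + 0.5*a*t^2 = 2.9 + 0.5*1.36*1^2
= 3.58


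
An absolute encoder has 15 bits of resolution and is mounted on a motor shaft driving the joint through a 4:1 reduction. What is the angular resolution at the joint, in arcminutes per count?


counts = 2^15 = 32768
effective counts at joint = 32768 * 4 = 131072
resolution = 360*60 / 131072
= 0.1648 arcmin/count


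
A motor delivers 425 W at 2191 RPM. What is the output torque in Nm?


omega = 2191 * 2*pi/60 = 229.441 rad/s
tau = P / omega = 425 / 229.441
= 1.8523 Nm


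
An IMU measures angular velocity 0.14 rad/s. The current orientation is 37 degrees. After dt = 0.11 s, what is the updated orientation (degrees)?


delta_theta = w * dt = 0.14 * 0.11 = 0.0154 rad
= 0.8824 deg
theta_new = 37 + 0.8824 = 37.8824 deg


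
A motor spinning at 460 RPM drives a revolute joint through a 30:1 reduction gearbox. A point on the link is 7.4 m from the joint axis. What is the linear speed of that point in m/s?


omega_motor = 460 * 2*pi/60 = 48.1711 rad/s
omega_joint = omega_motor / 30 = 1.6057 rad/s
v = omega_joint * r = 1.6057 * 7.4
= 11.8822 m/s


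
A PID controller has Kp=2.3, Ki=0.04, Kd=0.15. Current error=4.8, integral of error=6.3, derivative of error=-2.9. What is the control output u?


u = Kp*e + Ki*int(e) + Kd*de/dt
= 2.3*4.8 + 0.04*6.3 + 0.15*(-2.9)
= 11.04 + 0.252 + -0.435
= 10.857


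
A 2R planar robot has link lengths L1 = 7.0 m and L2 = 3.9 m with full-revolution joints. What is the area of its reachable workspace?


r_max = L1 + L2 = 10.9 m
r_min = |L1 - L2| = 3.1 m
Area = pi*(r_max^2 - r_min^2)
= pi*(118.81 - 9.61)
= pi * 109.2
= 343.0619 m^2


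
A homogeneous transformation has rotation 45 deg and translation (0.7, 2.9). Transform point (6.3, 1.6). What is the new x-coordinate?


x' = cos(theta)*px - sin(theta)*py + tx
= 0.7071*6.3 - 0.7071*1.6 + 0.7
= 4.0234


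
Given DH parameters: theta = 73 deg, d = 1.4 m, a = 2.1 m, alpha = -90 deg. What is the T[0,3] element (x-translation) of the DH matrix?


T[0,3] = a * cos(theta)
= 2.1 * cos(73 deg)
= 2.1 * 0.2924
= 0.614


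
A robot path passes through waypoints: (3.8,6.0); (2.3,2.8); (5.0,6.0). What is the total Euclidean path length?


Segment lengths:
  seg1 = sqrt((-1.5)^2 + (-3.2)^2) = 3.5341
  seg2 = sqrt((2.7)^2 + (3.2)^2) = 4.1869
Total = 7.721


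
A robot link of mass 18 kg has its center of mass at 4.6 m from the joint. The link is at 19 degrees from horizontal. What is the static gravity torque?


tau = m*g*L*cos(angle)
= 18 * 9.81 * 4.6 * cos(19 deg)
= 18 * 9.81 * 4.6 * 0.9455
= 768.0145 Nm


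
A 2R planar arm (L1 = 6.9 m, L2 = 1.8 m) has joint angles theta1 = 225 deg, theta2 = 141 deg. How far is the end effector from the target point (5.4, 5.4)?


End effector via forward kinematics:
x = L1*cos(t1) + L2*cos(t1+t2) = -3.0889
y = L1*sin(t1) + L2*sin(t1+t2) = -4.6909
Distance to target:
d = sqrt((5.4 - -3.0889)^2 + (5.4 - -4.6909)^2)
= sqrt(72.0614 + 101.826)
= 13.1866 m


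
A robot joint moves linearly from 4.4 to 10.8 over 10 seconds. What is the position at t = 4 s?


s = t/T = 4/10 = 0.4
p(t) = p0 + (pf-p0)*s
= 4.4 + (10.8 - 4.4) * 0.4
= 6.96


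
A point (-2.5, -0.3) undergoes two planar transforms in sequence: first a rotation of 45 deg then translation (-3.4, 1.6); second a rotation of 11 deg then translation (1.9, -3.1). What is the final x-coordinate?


After transform 1:
x1 = cos(45)*-2.5 - sin(45)*-0.3 + -3.4 = -4.9556
y1 = sin(45)*-2.5 + cos(45)*-0.3 + 1.6 = -0.3799
After transform 2:
x2 = cos(11)*-4.9556 - sin(11)*-0.3799 + 1.9
= -2.8921


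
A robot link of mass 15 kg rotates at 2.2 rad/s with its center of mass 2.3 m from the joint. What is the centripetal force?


F = m * omega^2 * r
= 15 * 2.2^2 * 2.3
= 15 * 4.84 * 2.3
= 166.98 N


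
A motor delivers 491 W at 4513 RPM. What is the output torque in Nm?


omega = 4513 * 2*pi/60 = 472.6003 rad/s
tau = P / omega = 491 / 472.6003
= 1.0389 Nm


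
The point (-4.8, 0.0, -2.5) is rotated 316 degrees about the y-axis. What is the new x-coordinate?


Rotation about y-axis: x' = x*cos(theta) + z*sin(theta)
= -4.8 * 0.7193 + -2.5 * -0.6947
= -1.7162


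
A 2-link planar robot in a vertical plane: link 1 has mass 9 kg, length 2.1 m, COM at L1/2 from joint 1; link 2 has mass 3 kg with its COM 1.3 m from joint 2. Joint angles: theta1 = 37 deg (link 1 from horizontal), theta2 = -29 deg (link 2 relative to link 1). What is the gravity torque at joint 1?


Horizontal distance from joint 1 to link-1 COM:
  x_c1 = (L1/2)*cos(t1) = 1.05 * 0.7986 = 0.8386 m
Horizontal distance from joint 1 to link-2 COM:
  x_c2 = L1*cos(t1) + Lc2*cos(t1+t2)
       = 2.1*0.7986 + 1.3*0.9903 = 2.9645 m
tau1 = m1*g*x_c1 + m2*g*x_c2
     = 9*9.81*0.8386 + 3*9.81*2.9645
     = 74.0371 + 87.2447
     = 161.2818 Nm


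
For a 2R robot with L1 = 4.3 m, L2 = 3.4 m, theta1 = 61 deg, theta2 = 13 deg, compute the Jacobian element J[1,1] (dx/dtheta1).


J[1,1] = -L1*sin(t1) - L2*sin(t1+t2)
= -4.3*sin(61) - 3.4*sin(74)
= -7.0292


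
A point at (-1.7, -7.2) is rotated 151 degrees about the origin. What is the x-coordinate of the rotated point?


x' = x*cos(theta) - y*sin(theta)
cos(151 deg) = -0.8746, sin(151 deg) = 0.4848
x' = -1.7 * -0.8746 - -7.2 * 0.4848
= 1.4869 - -3.4906
= 4.9775


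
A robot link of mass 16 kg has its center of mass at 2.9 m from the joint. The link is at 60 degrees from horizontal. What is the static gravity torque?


tau = m*g*L*cos(angle)
= 16 * 9.81 * 2.9 * cos(60 deg)
= 16 * 9.81 * 2.9 * 0.5
= 227.592 Nm


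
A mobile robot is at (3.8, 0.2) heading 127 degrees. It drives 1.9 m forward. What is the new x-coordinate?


x_new = x0 + d*cos(theta)
= 3.8 + 1.9*cos(127)
= 3.8 + -1.1434
= 2.6566


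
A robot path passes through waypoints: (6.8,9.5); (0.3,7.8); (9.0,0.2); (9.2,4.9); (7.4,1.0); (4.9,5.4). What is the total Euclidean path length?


Segment lengths:
  seg1 = sqrt((-6.5)^2 + (-1.7)^2) = 6.7186
  seg2 = sqrt((8.7)^2 + (-7.6)^2) = 11.5521
  seg3 = sqrt((0.2)^2 + (4.7)^2) = 4.7043
  seg4 = sqrt((-1.8)^2 + (-3.9)^2) = 4.2953
  seg5 = sqrt((-2.5)^2 + (4.4)^2) = 5.0606
Total = 32.3309


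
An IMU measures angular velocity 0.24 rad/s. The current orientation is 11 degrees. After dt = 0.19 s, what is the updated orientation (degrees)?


delta_theta = w * dt = 0.24 * 0.19 = 0.0456 rad
= 2.6127 deg
theta_new = 11 + 2.6127 = 13.6127 deg


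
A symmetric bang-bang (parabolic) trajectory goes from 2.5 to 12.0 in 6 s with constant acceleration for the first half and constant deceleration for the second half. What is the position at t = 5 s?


Symmetric rest-to-rest: each phase covers (pf-p0)/2 in time T/2. 0.5*a*(T/2)^2 = (pf-p0)/2 => a = 4*(pf-p0)/T^2
a = 4*(12.0-2.5)/6^2 = 1.0556
t = 5 is in the deceleration phase (t > T/2).
p = pf - 0.5*a*(T-t)^2 = 12.0 - 0.5*1.0556*1^2
= 11.4722


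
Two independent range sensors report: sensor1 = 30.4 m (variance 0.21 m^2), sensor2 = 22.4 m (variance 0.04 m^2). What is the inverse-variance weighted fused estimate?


w1 = (1/var1) / (1/var1 + 1/var2)
   = 4.7619 / (4.7619 + 25.0) = 0.16
w2 = 1 - w1 = 0.84
fused = w1*s1 + w2*s2 = 4.864 + 18.816
= 23.68 m


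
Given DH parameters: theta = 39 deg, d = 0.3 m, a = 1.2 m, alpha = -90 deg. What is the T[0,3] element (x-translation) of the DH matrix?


T[0,3] = a * cos(theta)
= 1.2 * cos(39 deg)
= 1.2 * 0.7771
= 0.9326


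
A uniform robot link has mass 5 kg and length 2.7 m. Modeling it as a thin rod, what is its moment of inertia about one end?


I = (1/3) * m * L^2
= (1/3) * 5 * 2.7^2
= 0.333333 * 5 * 7.29
= 12.15 kg*m^2


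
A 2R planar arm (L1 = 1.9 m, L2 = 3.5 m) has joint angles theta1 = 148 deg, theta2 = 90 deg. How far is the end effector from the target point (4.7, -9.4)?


End effector via forward kinematics:
x = L1*cos(t1) + L2*cos(t1+t2) = -3.466
y = L1*sin(t1) + L2*sin(t1+t2) = -1.9613
Distance to target:
d = sqrt((4.7 - -3.466)^2 + (-9.4 - -1.9613)^2)
= sqrt(66.6837 + 55.3339)
= 11.0462 m


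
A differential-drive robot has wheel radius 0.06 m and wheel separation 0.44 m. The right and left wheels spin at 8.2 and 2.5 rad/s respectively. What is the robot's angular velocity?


vR = r*wR = 0.06*8.2 = 0.492 m/s
vL = r*wL = 0.06*2.5 = 0.15 m/s
v = (vR+vL)/2 = 0.321 m/s
omega = (vR-vL)/L = 0.7773 rad/s
angular velocity = 0.7773 rad/s


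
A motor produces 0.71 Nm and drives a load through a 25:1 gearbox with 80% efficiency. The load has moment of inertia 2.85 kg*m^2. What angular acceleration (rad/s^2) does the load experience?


tau_out = tau_motor * N * eta
= 0.71 * 25 * 0.8 = 14.2 Nm
alpha = tau_out / I = 14.2 / 2.85
= 4.9825 rad/s^2


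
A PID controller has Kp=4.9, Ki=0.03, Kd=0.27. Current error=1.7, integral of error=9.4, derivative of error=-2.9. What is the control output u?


u = Kp*e + Ki*int(e) + Kd*de/dt
= 4.9*1.7 + 0.03*9.4 + 0.27*(-2.9)
= 8.33 + 0.282 + -0.783
= 7.829


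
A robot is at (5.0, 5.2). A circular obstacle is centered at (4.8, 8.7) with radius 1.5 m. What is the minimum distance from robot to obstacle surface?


center_dist = sqrt((5.0-4.8)^2 + (5.2-8.7)^2)
= sqrt(0.04 + 12.25)
= 3.5057
min_dist = center_dist - radius = 3.5057 - 1.5 = 2.0057 m


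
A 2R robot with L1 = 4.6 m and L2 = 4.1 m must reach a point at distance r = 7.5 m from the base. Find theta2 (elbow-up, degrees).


cos(theta2) = (r^2 - L1^2 - L2^2) / (2*L1*L2)
cos(theta2) = (56.25 - 21.16 - 16.81) / 37.72
cos(theta2) = 0.484624
theta2 = 61.0122 degrees


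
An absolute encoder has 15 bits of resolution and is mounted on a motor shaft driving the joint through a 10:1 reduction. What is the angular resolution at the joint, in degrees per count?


counts = 2^15 = 32768
effective counts at joint = 32768 * 10 = 327680
resolution = 360 / 327680
= 0.0011 deg/count


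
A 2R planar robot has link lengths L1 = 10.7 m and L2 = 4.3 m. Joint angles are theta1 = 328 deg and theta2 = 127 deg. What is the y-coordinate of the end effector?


Convert angles to radians: theta1 = 5.7247, theta2 = 2.2166
y = L1*sin(theta1) + L2*sin(theta1+theta2)
y = -5.6701 + 4.2836
y = -1.3865


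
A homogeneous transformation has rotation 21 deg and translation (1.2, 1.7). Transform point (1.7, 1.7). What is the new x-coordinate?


x' = cos(theta)*px - sin(theta)*py + tx
= 0.9336*1.7 - 0.3584*1.7 + 1.2
= 2.1779


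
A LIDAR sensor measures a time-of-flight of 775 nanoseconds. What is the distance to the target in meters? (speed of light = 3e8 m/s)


tof = 775 ns = 7.75e-07 s
dist = c * tof / 2
= 3e8 * 7.75e-07 / 2
= 116.25 m


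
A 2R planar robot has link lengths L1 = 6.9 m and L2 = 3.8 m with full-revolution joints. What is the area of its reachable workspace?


r_max = L1 + L2 = 10.7 m
r_min = |L1 - L2| = 3.1 m
Area = pi*(r_max^2 - r_min^2)
= pi*(114.49 - 9.61)
= pi * 104.88
= 329.4902 m^2


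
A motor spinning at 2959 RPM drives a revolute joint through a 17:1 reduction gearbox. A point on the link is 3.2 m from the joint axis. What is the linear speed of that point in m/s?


omega_motor = 2959 * 2*pi/60 = 309.8658 rad/s
omega_joint = omega_motor / 17 = 18.2274 rad/s
v = omega_joint * r = 18.2274 * 3.2
= 58.3277 m/s


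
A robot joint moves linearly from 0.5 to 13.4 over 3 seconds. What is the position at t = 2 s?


s = t/T = 2/3 = 0.6667
p(t) = p0 + (pf-p0)*s
= 0.5 + (13.4 - 0.5) * 0.6667
= 9.1


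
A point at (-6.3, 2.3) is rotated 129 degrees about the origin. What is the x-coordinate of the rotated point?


x' = x*cos(theta) - y*sin(theta)
cos(129 deg) = -0.6293, sin(129 deg) = 0.7771
x' = -6.3 * -0.6293 - 2.3 * 0.7771
= 3.9647 - 1.7874
= 2.1773


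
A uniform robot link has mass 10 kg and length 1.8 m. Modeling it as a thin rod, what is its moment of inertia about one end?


I = (1/3) * m * L^2
= (1/3) * 10 * 1.8^2
= 0.333333 * 10 * 3.24
= 10.8 kg*m^2


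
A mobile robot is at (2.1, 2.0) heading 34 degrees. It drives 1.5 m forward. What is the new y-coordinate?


y_new = y0 + d*sin(theta)
= 2.0 + 1.5*sin(34)
= 2.0 + 0.8388
= 2.8388


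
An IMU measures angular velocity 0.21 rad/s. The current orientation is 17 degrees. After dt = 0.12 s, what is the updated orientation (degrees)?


delta_theta = w * dt = 0.21 * 0.12 = 0.0252 rad
= 1.4439 deg
theta_new = 17 + 1.4439 = 18.4439 deg


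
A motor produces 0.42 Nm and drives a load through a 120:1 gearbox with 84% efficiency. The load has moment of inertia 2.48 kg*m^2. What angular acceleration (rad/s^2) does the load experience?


tau_out = tau_motor * N * eta
= 0.42 * 120 * 0.84 = 42.336 Nm
alpha = tau_out / I = 42.336 / 2.48
= 17.071 rad/s^2


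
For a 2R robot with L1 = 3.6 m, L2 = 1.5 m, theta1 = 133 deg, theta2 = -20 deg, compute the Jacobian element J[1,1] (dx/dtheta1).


J[1,1] = -L1*sin(t1) - L2*sin(t1+t2)
= -3.6*sin(133) - 1.5*sin(113)
= -4.0136


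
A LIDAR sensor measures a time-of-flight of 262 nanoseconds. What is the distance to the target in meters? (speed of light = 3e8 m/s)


tof = 262 ns = 2.62e-07 s
dist = c * tof / 2
= 3e8 * 2.62e-07 / 2
= 39.3 m


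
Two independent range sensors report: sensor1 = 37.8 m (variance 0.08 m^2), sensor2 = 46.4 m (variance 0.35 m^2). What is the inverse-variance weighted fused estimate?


w1 = (1/var1) / (1/var1 + 1/var2)
   = 12.5 / (12.5 + 2.8571) = 0.814
w2 = 1 - w1 = 0.186
fused = w1*s1 + w2*s2 = 30.7674 + 8.6326
= 39.4 m


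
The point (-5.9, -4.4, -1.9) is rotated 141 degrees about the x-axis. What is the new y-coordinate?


Rotation about x-axis: y' = y*cos(theta) - z*sin(theta)
= -4.4 * -0.7771 - -1.9 * 0.6293
= 4.6152


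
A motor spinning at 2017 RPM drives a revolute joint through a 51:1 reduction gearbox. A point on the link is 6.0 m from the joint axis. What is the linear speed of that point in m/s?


omega_motor = 2017 * 2*pi/60 = 211.2197 rad/s
omega_joint = omega_motor / 51 = 4.1416 rad/s
v = omega_joint * r = 4.1416 * 6.0
= 24.8494 m/s


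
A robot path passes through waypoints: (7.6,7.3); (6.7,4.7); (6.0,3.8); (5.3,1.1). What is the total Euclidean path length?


Segment lengths:
  seg1 = sqrt((-0.9)^2 + (-2.6)^2) = 2.7514
  seg2 = sqrt((-0.7)^2 + (-0.9)^2) = 1.1402
  seg3 = sqrt((-0.7)^2 + (-2.7)^2) = 2.7893
Total = 6.6808


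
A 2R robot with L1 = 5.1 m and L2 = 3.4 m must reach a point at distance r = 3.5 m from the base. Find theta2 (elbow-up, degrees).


cos(theta2) = (r^2 - L1^2 - L2^2) / (2*L1*L2)
cos(theta2) = (12.25 - 26.01 - 11.56) / 34.68
cos(theta2) = -0.730104
theta2 = 136.8951 degrees


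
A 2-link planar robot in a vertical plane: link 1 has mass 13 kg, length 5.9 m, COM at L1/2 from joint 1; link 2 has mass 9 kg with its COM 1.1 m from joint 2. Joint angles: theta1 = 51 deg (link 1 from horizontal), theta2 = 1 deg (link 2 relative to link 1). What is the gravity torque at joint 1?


Horizontal distance from joint 1 to link-1 COM:
  x_c1 = (L1/2)*cos(t1) = 2.95 * 0.6293 = 1.8565 m
Horizontal distance from joint 1 to link-2 COM:
  x_c2 = L1*cos(t1) + Lc2*cos(t1+t2)
       = 5.9*0.6293 + 1.1*0.6157 = 4.3902 m
tau1 = m1*g*x_c1 + m2*g*x_c2
     = 13*9.81*1.8565 + 9*9.81*4.3902
     = 236.7588 + 387.6123
     = 624.3712 Nm


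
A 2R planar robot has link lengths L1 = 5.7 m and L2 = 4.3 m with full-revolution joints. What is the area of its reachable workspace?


r_max = L1 + L2 = 10.0 m
r_min = |L1 - L2| = 1.4 m
Area = pi*(r_max^2 - r_min^2)
= pi*(100.0 - 1.96)
= pi * 98.04
= 308.0017 m^2


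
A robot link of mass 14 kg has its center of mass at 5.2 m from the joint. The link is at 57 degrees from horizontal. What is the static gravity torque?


tau = m*g*L*cos(angle)
= 14 * 9.81 * 5.2 * cos(57 deg)
= 14 * 9.81 * 5.2 * 0.5446
= 388.9638 Nm


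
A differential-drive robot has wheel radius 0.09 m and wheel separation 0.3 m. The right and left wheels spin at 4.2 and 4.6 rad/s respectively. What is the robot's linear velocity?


vR = r*wR = 0.09*4.2 = 0.378 m/s
vL = r*wL = 0.09*4.6 = 0.414 m/s
v = (vR+vL)/2 = 0.396 m/s
omega = (vR-vL)/L = -0.12 rad/s
linear velocity = 0.396 m/s


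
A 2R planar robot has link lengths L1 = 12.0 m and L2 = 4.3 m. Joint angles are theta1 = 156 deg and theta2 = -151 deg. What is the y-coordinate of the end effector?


Convert angles to radians: theta1 = 2.7227, theta2 = -2.6354
y = L1*sin(theta1) + L2*sin(theta1+theta2)
y = 4.8808 + 0.3748
y = 5.2556


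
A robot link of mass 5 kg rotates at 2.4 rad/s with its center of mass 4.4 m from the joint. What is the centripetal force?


F = m * omega^2 * r
= 5 * 2.4^2 * 4.4
= 5 * 5.76 * 4.4
= 126.72 N


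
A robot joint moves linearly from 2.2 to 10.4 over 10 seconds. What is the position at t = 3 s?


s = t/T = 3/10 = 0.3
p(t) = p0 + (pf-p0)*s
= 2.2 + (10.4 - 2.2) * 0.3
= 4.66


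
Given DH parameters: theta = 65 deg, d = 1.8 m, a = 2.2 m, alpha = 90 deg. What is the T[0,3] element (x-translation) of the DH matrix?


T[0,3] = a * cos(theta)
= 2.2 * cos(65 deg)
= 2.2 * 0.4226
= 0.9298


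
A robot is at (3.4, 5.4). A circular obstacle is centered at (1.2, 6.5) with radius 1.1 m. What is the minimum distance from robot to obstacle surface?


center_dist = sqrt((3.4-1.2)^2 + (5.4-6.5)^2)
= sqrt(4.84 + 1.21)
= 2.4597
min_dist = center_dist - radius = 2.4597 - 1.1 = 1.3597 m


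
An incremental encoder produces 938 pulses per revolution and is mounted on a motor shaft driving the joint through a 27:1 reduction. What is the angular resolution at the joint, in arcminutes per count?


counts per rev = 938
effective counts at joint = 938 * 27 = 25326
resolution = 360*60 / 25326
= 0.8529 arcmin/count


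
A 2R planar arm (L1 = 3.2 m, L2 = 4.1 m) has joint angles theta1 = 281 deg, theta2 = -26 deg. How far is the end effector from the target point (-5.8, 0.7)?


End effector via forward kinematics:
x = L1*cos(t1) + L2*cos(t1+t2) = -0.4506
y = L1*sin(t1) + L2*sin(t1+t2) = -7.1015
Distance to target:
d = sqrt((-5.8 - -0.4506)^2 + (0.7 - -7.1015)^2)
= sqrt(28.6164 + 60.8634)
= 9.4594 m


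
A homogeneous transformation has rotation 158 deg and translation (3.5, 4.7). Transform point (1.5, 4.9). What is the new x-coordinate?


x' = cos(theta)*px - sin(theta)*py + tx
= -0.9272*1.5 - 0.3746*4.9 + 3.5
= 0.2737


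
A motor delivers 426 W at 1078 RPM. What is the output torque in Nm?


omega = 1078 * 2*pi/60 = 112.8879 rad/s
tau = P / omega = 426 / 112.8879
= 3.7737 Nm


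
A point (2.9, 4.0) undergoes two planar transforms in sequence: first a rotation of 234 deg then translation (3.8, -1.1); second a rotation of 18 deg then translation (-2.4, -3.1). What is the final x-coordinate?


After transform 1:
x1 = cos(234)*2.9 - sin(234)*4.0 + 3.8 = 5.3315
y1 = sin(234)*2.9 + cos(234)*4.0 + -1.1 = -5.7973
After transform 2:
x2 = cos(18)*5.3315 - sin(18)*-5.7973 + -2.4
= 4.462


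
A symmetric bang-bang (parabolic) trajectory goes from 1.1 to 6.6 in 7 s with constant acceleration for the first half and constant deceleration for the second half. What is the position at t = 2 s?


Symmetric rest-to-rest: each phase covers (pf-p0)/2 in time T/2. 0.5*a*(T/2)^2 = (pf-p0)/2 => a = 4*(pf-p0)/T^2
a = 4*(6.6-1.1)/7^2 = 0.449
t = 2 is in the acceleration phase (t <= T/2).
p = p0 + 0.5*a*t^2 = 1.1 + 0.5*0.449*2^2
= 1.998


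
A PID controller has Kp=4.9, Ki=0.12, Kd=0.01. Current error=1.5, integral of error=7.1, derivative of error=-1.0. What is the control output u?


u = Kp*e + Ki*int(e) + Kd*de/dt
= 4.9*1.5 + 0.12*7.1 + 0.01*(-1.0)
= 7.35 + 0.852 + -0.01
= 8.192


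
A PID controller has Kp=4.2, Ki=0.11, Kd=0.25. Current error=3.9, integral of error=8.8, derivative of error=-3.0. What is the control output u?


u = Kp*e + Ki*int(e) + Kd*de/dt
= 4.2*3.9 + 0.11*8.8 + 0.25*(-3.0)
= 16.38 + 0.968 + -0.75
= 16.598


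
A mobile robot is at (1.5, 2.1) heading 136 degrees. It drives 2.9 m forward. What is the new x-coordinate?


x_new = x0 + d*cos(theta)
= 1.5 + 2.9*cos(136)
= 1.5 + -2.0861
= -0.5861


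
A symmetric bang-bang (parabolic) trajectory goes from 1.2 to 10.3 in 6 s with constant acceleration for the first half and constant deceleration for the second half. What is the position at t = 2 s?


Symmetric rest-to-rest: each phase covers (pf-p0)/2 in time T/2. 0.5*a*(T/2)^2 = (pf-p0)/2 => a = 4*(pf-p0)/T^2
a = 4*(10.3-1.2)/6^2 = 1.0111
t = 2 is in the acceleration phase (t <= T/2).
p = p0 + 0.5*a*t^2 = 1.2 + 0.5*1.0111*2^2
= 3.2222


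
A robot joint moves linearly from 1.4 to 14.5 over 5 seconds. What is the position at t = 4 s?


s = t/T = 4/5 = 0.8
p(t) = p0 + (pf-p0)*s
= 1.4 + (14.5 - 1.4) * 0.8
= 11.88


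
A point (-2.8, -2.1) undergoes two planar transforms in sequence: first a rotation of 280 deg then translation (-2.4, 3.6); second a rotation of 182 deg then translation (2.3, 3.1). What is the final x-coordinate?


After transform 1:
x1 = cos(280)*-2.8 - sin(280)*-2.1 + -2.4 = -4.9543
y1 = sin(280)*-2.8 + cos(280)*-2.1 + 3.6 = 5.9928
After transform 2:
x2 = cos(182)*-4.9543 - sin(182)*5.9928 + 2.3
= 7.4604


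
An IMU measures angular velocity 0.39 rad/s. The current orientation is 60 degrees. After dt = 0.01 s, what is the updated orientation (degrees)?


delta_theta = w * dt = 0.39 * 0.01 = 0.0039 rad
= 0.2235 deg
theta_new = 60 + 0.2235 = 60.2235 deg


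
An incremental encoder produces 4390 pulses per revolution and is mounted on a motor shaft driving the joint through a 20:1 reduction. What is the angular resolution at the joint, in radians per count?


counts per rev = 4390
effective counts at joint = 4390 * 20 = 87800
resolution = 2*pi / 87800
= 7.1562e-05 rad/count


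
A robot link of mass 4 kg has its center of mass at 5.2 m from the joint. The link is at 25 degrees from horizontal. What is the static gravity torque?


tau = m*g*L*cos(angle)
= 4 * 9.81 * 5.2 * cos(25 deg)
= 4 * 9.81 * 5.2 * 0.9063
= 184.9303 Nm


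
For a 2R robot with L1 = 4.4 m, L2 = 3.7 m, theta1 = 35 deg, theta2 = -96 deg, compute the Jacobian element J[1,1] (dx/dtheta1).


J[1,1] = -L1*sin(t1) - L2*sin(t1+t2)
= -4.4*sin(35) - 3.7*sin(-61)
= 0.7124


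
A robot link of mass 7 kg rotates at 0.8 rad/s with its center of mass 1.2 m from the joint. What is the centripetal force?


F = m * omega^2 * r
= 7 * 0.8^2 * 1.2
= 7 * 0.64 * 1.2
= 5.376 N


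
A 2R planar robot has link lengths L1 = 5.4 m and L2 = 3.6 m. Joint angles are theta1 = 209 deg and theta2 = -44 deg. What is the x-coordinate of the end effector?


Convert angles to radians: theta1 = 3.6477, theta2 = -0.7679
x = L1*cos(theta1) + L2*cos(theta1+theta2)
x = -4.7229 + -3.4773
x = -8.2003


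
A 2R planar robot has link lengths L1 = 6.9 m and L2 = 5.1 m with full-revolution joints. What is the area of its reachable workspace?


r_max = L1 + L2 = 12.0 m
r_min = |L1 - L2| = 1.8 m
Area = pi*(r_max^2 - r_min^2)
= pi*(144.0 - 3.24)
= pi * 140.76
= 442.2106 m^2


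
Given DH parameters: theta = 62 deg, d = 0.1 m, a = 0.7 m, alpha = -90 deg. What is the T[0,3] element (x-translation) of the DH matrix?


T[0,3] = a * cos(theta)
= 0.7 * cos(62 deg)
= 0.7 * 0.4695
= 0.3286


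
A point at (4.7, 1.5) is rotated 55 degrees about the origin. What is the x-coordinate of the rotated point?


x' = x*cos(theta) - y*sin(theta)
cos(55 deg) = 0.5736, sin(55 deg) = 0.8192
x' = 4.7 * 0.5736 - 1.5 * 0.8192
= 2.6958 - 1.2287
= 1.4671


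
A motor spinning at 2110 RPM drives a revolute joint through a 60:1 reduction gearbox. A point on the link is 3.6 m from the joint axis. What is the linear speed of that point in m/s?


omega_motor = 2110 * 2*pi/60 = 220.9587 rad/s
omega_joint = omega_motor / 60 = 3.6826 rad/s
v = omega_joint * r = 3.6826 * 3.6
= 13.2575 m/s


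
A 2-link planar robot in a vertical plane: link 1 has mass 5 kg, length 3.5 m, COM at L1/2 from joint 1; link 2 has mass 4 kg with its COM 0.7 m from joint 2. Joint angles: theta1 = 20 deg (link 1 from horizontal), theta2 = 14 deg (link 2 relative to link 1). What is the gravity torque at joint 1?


Horizontal distance from joint 1 to link-1 COM:
  x_c1 = (L1/2)*cos(t1) = 1.75 * 0.9397 = 1.6445 m
Horizontal distance from joint 1 to link-2 COM:
  x_c2 = L1*cos(t1) + Lc2*cos(t1+t2)
       = 3.5*0.9397 + 0.7*0.829 = 3.8693 m
tau1 = m1*g*x_c1 + m2*g*x_c2
     = 5*9.81*1.6445 + 4*9.81*3.8693
     = 80.6609 + 151.8294
     = 232.4903 Nm


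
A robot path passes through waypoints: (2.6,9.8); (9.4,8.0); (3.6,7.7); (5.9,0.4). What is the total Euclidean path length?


Segment lengths:
  seg1 = sqrt((6.8)^2 + (-1.8)^2) = 7.0342
  seg2 = sqrt((-5.8)^2 + (-0.3)^2) = 5.8078
  seg3 = sqrt((2.3)^2 + (-7.3)^2) = 7.6538
Total = 20.4957
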